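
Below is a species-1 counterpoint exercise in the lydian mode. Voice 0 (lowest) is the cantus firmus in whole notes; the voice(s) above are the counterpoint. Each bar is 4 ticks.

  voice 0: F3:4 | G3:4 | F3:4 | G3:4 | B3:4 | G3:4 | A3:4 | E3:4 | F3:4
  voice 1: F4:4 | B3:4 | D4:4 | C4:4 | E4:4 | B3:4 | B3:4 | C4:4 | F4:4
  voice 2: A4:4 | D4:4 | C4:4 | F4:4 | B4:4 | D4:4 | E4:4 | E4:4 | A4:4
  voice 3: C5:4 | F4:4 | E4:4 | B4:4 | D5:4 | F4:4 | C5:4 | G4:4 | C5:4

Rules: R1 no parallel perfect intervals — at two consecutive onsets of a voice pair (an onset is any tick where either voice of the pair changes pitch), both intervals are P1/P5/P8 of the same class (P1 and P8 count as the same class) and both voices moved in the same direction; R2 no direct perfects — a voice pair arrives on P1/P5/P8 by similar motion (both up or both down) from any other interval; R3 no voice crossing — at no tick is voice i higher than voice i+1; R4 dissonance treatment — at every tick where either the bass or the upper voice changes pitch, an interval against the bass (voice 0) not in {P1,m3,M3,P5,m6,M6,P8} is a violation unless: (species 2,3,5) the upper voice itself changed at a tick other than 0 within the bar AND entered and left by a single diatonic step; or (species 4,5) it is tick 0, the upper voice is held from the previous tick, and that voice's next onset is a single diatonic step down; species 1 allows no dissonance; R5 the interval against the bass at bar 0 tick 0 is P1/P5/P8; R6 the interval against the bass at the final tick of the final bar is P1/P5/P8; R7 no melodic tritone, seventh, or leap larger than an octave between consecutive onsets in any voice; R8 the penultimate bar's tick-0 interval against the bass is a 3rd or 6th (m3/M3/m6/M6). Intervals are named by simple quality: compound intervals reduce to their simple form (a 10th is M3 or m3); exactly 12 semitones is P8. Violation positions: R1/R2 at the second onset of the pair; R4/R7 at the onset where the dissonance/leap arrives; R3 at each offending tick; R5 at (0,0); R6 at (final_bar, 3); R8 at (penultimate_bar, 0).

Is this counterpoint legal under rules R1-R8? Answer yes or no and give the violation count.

bar 0: v0=F3 v1=F4 v2=A4 v3=C5 (P5)
bar 1: v0=G3 v1=B3 v2=D4 v3=F4 (m7)
bar 2: v0=F3 v1=D4 v2=C4 v3=E4 (M7)
bar 3: v0=G3 v1=C4 v2=F4 v3=B4 (M3)
bar 4: v0=B3 v1=E4 v2=B4 v3=D5 (m3)
bar 5: v0=G3 v1=B3 v2=D4 v3=F4 (m7)
bar 6: v0=A3 v1=B3 v2=E4 v3=C5 (m3)
bar 7: v0=E3 v1=C4 v2=E4 v3=G4 (m3)
bar 8: v0=F3 v1=F4 v2=A4 v3=C5 (P5)
  R5 @ bar0.0: opens on M3
  R4 @ bar1.0: G3/F4 m7 untreated
  R7 @ bar1.0: F4->B3 leap 6st
  R1 @ bar2.0: G3/D4 P5 -> F3/C4 P5 similar
  R3 @ bar2.0: D4 above C4
  R4 @ bar2.0: F3/E4 M7 untreated
  R3 @ bar2.1: D4 above C4
  R3 @ bar2.2: D4 above C4
  R3 @ bar2.3: D4 above C4
  R4 @ bar3.0: G3/C4 P4 untreated
  R4 @ bar3.0: G3/F4 m7 untreated
  R2 @ bar4.0: G3/F4 m7 -> B3/B4 P8 similar
  R2 @ bar4.0: C4/F4 P4 -> E4/B4 P5 similar
  R4 @ bar4.0: B3/E4 P4 untreated
  R7 @ bar4.0: F4->B4 leap 6st
  R2 @ bar5.0: B3/B4 P8 -> G3/D4 P5 similar
  R4 @ bar5.0: G3/F4 m7 untreated
  R1 @ bar6.0: G3/D4 P5 -> A3/E4 P5 similar
  R4 @ bar6.0: A3/B3 M2 untreated
  R8 @ bar7.0: penult P8 not 3rd/6th
  R1 @ bar8.0: C4/G4 P5 -> F4/C5 P5 similar
  R2 @ bar8.0: E3/C4 m6 -> F3/F4 P8 similar
  R2 @ bar8.0: E3/G4 m3 -> F3/C5 P5 similar
  R6 @ bar8.3: closes on M3

No (24 violations)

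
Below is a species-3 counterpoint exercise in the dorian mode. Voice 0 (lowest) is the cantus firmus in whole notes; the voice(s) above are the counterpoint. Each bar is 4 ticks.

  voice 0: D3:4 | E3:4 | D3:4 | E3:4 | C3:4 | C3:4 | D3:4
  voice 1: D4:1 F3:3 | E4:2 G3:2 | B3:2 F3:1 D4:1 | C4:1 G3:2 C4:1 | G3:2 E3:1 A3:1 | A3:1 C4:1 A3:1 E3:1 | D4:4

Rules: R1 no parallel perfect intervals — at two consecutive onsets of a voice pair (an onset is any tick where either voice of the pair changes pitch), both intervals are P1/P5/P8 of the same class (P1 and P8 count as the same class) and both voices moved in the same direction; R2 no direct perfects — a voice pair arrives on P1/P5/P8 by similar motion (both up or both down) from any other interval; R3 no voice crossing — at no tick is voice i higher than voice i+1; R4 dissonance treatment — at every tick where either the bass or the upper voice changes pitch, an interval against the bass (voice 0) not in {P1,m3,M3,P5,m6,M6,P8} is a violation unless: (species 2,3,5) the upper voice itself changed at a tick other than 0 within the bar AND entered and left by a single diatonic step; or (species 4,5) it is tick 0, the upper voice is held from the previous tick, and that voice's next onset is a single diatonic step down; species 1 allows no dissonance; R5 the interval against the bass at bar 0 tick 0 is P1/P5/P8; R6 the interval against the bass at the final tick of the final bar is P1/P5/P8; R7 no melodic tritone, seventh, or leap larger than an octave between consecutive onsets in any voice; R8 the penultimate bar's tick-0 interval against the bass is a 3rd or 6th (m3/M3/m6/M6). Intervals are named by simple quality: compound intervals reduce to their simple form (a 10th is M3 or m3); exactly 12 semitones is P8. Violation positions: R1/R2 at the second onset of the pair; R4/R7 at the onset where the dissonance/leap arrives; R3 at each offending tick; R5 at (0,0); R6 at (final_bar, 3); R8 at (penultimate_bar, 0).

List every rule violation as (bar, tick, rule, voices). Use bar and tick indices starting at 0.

bar 0: v0=D3 v1=D4 downbeat P8
bar 1: v0=E3 v1=E4 downbeat P8
bar 2: v0=D3 v1=B3 downbeat M6
bar 3: v0=E3 v1=C4 downbeat m6
bar 4: v0=C3 v1=G3 downbeat P5
bar 5: v0=C3 v1=A3 downbeat M6
bar 6: v0=D3 v1=D4 downbeat P8
  -> R2 @ bar 1 tick 0 v(0, 1): D3/F3 m3 -> E3/E4 P8 similar
  -> R7 @ bar 1 tick 0 v(1,): F3->E4 leap 11st
  -> R7 @ bar 2 tick 2 v(1,): B3->F3 leap 6st
  -> R2 @ bar 4 tick 0 v(0, 1): E3/C4 m6 -> C3/G3 P5 similar
  -> R2 @ bar 6 tick 0 v(0, 1): C3/E3 M3 -> D3/D4 P8 similar
  -> R7 @ bar 6 tick 0 v(1,): E3->D4 leap 10st

(1, 0, R2, (0, 1))
(1, 0, R7, (1,))
(2, 2, R7, (1,))
(4, 0, R2, (0, 1))
(6, 0, R2, (0, 1))
(6, 0, R7, (1,))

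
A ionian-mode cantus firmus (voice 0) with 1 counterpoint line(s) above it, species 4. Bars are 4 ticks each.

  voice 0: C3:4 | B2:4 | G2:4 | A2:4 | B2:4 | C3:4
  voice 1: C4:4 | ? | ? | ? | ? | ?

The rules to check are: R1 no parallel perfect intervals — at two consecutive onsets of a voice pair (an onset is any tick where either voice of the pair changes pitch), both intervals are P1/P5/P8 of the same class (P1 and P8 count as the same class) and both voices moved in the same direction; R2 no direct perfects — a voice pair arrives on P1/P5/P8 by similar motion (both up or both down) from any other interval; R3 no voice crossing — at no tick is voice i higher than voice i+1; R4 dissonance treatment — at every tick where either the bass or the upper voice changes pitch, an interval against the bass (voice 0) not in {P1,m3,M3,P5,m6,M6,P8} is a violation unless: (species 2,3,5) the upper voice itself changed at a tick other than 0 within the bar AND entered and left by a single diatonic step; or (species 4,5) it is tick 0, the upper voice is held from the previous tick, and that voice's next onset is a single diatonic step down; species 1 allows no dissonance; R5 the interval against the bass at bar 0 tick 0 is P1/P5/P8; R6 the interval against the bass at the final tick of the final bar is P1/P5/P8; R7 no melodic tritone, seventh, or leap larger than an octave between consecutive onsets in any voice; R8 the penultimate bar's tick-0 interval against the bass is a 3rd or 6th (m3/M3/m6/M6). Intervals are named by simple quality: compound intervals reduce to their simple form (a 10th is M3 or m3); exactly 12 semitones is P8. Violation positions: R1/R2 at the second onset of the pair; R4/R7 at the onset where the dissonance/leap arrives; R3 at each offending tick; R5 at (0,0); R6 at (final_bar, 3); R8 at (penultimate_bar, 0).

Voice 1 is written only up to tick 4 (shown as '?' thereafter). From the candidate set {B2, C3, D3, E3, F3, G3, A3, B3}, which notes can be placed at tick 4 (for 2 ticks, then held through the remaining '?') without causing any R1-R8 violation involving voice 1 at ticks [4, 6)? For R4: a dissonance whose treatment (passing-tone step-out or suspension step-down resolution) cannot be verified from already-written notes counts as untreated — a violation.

B2: violates R1,R7
C3: violates R4
D3: violates R7
E3: violates R4
F3: violates R4
G3: legal
A3: violates R4
B3: violates R1

{G3}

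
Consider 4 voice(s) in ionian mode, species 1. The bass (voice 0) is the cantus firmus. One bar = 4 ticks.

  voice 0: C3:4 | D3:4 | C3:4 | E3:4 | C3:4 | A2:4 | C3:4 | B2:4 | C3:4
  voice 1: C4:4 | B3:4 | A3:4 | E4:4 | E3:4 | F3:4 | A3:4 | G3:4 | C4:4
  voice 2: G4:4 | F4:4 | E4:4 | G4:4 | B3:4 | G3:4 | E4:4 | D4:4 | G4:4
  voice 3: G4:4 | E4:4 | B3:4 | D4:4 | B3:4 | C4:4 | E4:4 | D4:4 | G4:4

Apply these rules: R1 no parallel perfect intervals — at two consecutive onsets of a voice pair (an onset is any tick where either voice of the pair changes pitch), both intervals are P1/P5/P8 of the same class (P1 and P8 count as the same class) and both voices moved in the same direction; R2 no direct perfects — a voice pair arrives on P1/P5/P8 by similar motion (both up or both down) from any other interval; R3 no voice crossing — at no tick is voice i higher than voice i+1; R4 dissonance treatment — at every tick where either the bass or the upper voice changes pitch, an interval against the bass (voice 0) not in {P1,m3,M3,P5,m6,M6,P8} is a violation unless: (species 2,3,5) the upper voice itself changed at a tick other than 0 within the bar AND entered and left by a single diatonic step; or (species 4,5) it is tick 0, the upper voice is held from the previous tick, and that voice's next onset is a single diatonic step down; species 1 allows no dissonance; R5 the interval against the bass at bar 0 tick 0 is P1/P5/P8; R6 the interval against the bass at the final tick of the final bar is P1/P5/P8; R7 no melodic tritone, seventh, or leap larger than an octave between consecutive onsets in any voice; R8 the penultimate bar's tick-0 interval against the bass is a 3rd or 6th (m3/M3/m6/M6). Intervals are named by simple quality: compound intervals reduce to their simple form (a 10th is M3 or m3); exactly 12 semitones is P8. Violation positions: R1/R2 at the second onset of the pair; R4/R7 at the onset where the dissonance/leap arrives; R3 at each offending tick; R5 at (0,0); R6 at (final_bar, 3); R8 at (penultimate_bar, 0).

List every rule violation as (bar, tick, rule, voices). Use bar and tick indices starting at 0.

(1, 0, R3, (2, 3))
(1, 0, R4, (0, 3))
(1, 1, R3, (2, 3))
(1, 2, R3, (2, 3))
(1, 3, R3, (2, 3))
(2, 0, R2, (1, 2))
(2, 0, R3, (2, 3))
(2, 0, R4, (0, 3))
(2, 1, R3, (2, 3))
(2, 2, R3, (2, 3))
(2, 3, R3, (2, 3))
(3, 0, R2, (0, 1))
(3, 0, R3, (2, 3))
(3, 0, R4, (0, 3))
(3, 1, R3, (2, 3))
(3, 2, R3, (2, 3))
(3, 3, R3, (2, 3))
(4, 0, R2, (1, 2))
(4, 0, R2, (1, 3))
(4, 0, R2, (2, 3))
(4, 0, R4, (0, 2))
(4, 0, R4, (0, 3))
(5, 0, R1, (1, 3))
(5, 0, R4, (0, 2))
(6, 0, R1, (1, 3))
(6, 0, R2, (1, 2))
(6, 0, R2, (2, 3))
(7, 0, R1, (1, 2))
(7, 0, R1, (1, 3))
(7, 0, R1, (2, 3))
(8, 0, R1, (1, 2))
(8, 0, R1, (1, 3))
(8, 0, R1, (2, 3))
(8, 0, R2, (0, 1))
(8, 0, R2, (0, 2))
(8, 0, R2, (0, 3))

bar 0: v0=C3 v1=C4 v2=G4 v3=G4 downbeat P5
bar 1: v0=D3 v1=B3 v2=F4 v3=E4 downbeat M2
bar 2: v0=C3 v1=A3 v2=E4 v3=B3 downbeat M7
bar 3: v0=E3 v1=E4 v2=G4 v3=D4 downbeat m7
bar 4: v0=C3 v1=E3 v2=B3 v3=B3 downbeat M7
bar 5: v0=A2 v1=F3 v2=G3 v3=C4 downbeat m3
bar 6: v0=C3 v1=A3 v2=E4 v3=E4 downbeat M3
bar 7: v0=B2 v1=G3 v2=D4 v3=D4 downbeat m3
bar 8: v0=C3 v1=C4 v2=G4 v3=G4 downbeat P5
  -> R3 @ bar 1 tick 0 v(2, 3): F4 above E4
  -> R4 @ bar 1 tick 0 v(0, 3): D3/E4 M2 untreated
  -> R3 @ bar 1 tick 1 v(2, 3): F4 above E4
  -> R3 @ bar 1 tick 2 v(2, 3): F4 above E4
  -> R3 @ bar 1 tick 3 v(2, 3): F4 above E4
  -> R2 @ bar 2 tick 0 v(1, 2): B3/F4 TT -> A3/E4 P5 similar
  -> R3 @ bar 2 tick 0 v(2, 3): E4 above B3
  -> R4 @ bar 2 tick 0 v(0, 3): C3/B3 M7 untreated
  -> R3 @ bar 2 tick 1 v(2, 3): E4 above B3
  -> R3 @ bar 2 tick 2 v(2, 3): E4 above B3
  -> R3 @ bar 2 tick 3 v(2, 3): E4 above B3
  -> R2 @ bar 3 tick 0 v(0, 1): C3/A3 M6 -> E3/E4 P8 similar
  -> R3 @ bar 3 tick 0 v(2, 3): G4 above D4
  -> R4 @ bar 3 tick 0 v(0, 3): E3/D4 m7 untreated
  -> R3 @ bar 3 tick 1 v(2, 3): G4 above D4
  -> R3 @ bar 3 tick 2 v(2, 3): G4 above D4
  -> R3 @ bar 3 tick 3 v(2, 3): G4 above D4
  -> R2 @ bar 4 tick 0 v(1, 2): E4/G4 m3 -> E3/B3 P5 similar
  -> R2 @ bar 4 tick 0 v(1, 3): E4/D4 M2 -> E3/B3 P5 similar
  -> R2 @ bar 4 tick 0 v(2, 3): G4/D4 P4 -> B3/B3 P1 similar
  -> R4 @ bar 4 tick 0 v(0, 2): C3/B3 M7 untreated
  -> R4 @ bar 4 tick 0 v(0, 3): C3/B3 M7 untreated
  -> R1 @ bar 5 tick 0 v(1, 3): E3/B3 P5 -> F3/C4 P5 similar
  -> R4 @ bar 5 tick 0 v(0, 2): A2/G3 m7 untreated
  -> R1 @ bar 6 tick 0 v(1, 3): F3/C4 P5 -> A3/E4 P5 similar
  -> R2 @ bar 6 tick 0 v(1, 2): F3/G3 M2 -> A3/E4 P5 similar
  -> R2 @ bar 6 tick 0 v(2, 3): G3/C4 P4 -> E4/E4 P1 similar
  -> R1 @ bar 7 tick 0 v(1, 2): A3/E4 P5 -> G3/D4 P5 similar
  -> R1 @ bar 7 tick 0 v(1, 3): A3/E4 P5 -> G3/D4 P5 similar
  -> R1 @ bar 7 tick 0 v(2, 3): E4/E4 P1 -> D4/D4 P1 similar
  -> R1 @ bar 8 tick 0 v(1, 2): G3/D4 P5 -> C4/G4 P5 similar
  -> R1 @ bar 8 tick 0 v(1, 3): G3/D4 P5 -> C4/G4 P5 similar
  -> R1 @ bar 8 tick 0 v(2, 3): D4/D4 P1 -> G4/G4 P1 similar
  -> R2 @ bar 8 tick 0 v(0, 1): B2/G3 m6 -> C3/C4 P8 similar
  -> R2 @ bar 8 tick 0 v(0, 2): B2/D4 m3 -> C3/G4 P5 similar
  -> R2 @ bar 8 tick 0 v(0, 3): B2/D4 m3 -> C3/G4 P5 similar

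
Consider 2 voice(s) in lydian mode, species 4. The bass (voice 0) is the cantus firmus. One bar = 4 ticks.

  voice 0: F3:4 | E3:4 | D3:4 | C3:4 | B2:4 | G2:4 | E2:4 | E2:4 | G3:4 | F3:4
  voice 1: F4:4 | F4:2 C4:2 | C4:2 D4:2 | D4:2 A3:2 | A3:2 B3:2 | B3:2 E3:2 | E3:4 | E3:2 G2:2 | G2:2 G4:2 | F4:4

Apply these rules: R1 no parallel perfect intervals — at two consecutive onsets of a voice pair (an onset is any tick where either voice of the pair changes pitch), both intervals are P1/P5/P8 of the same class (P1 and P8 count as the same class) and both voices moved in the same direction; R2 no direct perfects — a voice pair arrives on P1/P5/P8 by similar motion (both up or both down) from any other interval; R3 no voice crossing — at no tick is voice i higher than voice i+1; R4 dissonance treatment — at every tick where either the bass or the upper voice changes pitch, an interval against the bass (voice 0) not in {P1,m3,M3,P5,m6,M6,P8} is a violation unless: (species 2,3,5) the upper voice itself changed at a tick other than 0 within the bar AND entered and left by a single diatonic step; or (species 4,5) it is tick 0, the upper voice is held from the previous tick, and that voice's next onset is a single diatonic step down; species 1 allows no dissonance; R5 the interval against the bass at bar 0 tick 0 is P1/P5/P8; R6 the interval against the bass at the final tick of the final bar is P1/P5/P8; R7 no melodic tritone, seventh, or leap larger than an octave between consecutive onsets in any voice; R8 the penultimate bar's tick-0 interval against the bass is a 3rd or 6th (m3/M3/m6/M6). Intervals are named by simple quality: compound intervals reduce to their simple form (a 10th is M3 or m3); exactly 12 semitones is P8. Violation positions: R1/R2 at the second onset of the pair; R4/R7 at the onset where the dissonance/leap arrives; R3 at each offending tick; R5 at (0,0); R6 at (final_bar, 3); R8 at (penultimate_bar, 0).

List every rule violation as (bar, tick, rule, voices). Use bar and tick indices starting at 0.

bar 0: v0=F3 v1=F4 downbeat P8
bar 1: v0=E3 v1=F4 downbeat m2
bar 2: v0=D3 v1=C4 downbeat m7
bar 3: v0=C3 v1=D4 downbeat M2
bar 4: v0=B2 v1=A3 downbeat m7
bar 5: v0=G2 v1=B3 downbeat M3
bar 6: v0=E2 v1=E3 downbeat P8
bar 7: v0=E2 v1=E3 downbeat P8
bar 8: v0=G3 v1=G2 downbeat P8
bar 9: v0=F3 v1=F4 downbeat P8
  -> R4 @ bar 1 tick 0 v(0, 1): E3/F4 m2 untreated
  -> R4 @ bar 2 tick 0 v(0, 1): D3/C4 m7 untreated
  -> R4 @ bar 3 tick 0 v(0, 1): C3/D4 M2 untreated
  -> R4 @ bar 4 tick 0 v(0, 1): B2/A3 m7 untreated
  -> R3 @ bar 8 tick 0 v(0, 1): G3 above G2
  -> R7 @ bar 8 tick 0 v(0,): E2->G3 leap 15st
  -> R8 @ bar 8 tick 0 v(0, 1): penult P8 not 3rd/6th
  -> R3 @ bar 8 tick 1 v(0, 1): G3 above G2
  -> R7 @ bar 8 tick 2 v(1,): G2->G4 leap 24st
  -> R1 @ bar 9 tick 0 v(0, 1): G3/G4 P8 -> F3/F4 P8 similar

(1, 0, R4, (0, 1))
(2, 0, R4, (0, 1))
(3, 0, R4, (0, 1))
(4, 0, R4, (0, 1))
(8, 0, R3, (0, 1))
(8, 0, R7, (0,))
(8, 0, R8, (0, 1))
(8, 1, R3, (0, 1))
(8, 2, R7, (1,))
(9, 0, R1, (0, 1))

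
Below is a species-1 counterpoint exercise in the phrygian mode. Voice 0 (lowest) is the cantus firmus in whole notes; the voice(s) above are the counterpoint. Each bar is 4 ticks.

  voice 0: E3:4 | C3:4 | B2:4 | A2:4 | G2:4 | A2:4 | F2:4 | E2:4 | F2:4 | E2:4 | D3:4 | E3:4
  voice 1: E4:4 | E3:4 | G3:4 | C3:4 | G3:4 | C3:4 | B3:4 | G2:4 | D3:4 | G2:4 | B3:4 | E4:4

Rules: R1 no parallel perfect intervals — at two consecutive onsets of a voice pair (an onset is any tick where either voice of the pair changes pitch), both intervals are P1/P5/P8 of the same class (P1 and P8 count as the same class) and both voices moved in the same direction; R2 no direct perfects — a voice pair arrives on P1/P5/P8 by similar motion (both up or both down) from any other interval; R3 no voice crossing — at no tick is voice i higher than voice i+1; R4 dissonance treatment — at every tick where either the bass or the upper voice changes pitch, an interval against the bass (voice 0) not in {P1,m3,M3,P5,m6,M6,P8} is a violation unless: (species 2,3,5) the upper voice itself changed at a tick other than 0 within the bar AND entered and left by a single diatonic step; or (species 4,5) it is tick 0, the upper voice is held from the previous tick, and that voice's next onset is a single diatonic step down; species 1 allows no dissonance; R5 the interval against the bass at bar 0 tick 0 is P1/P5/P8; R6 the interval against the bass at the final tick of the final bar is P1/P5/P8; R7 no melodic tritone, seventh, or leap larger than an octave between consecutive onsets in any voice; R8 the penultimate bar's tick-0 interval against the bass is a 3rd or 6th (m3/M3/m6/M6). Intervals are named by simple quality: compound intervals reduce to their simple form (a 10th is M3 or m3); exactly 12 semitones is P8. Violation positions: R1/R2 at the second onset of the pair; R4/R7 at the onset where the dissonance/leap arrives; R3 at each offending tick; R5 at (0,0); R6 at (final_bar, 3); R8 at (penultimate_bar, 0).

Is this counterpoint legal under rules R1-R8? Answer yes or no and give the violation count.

No (6 violations)

bar 0: v0=E3 v1=E4 (P8)
bar 1: v0=C3 v1=E3 (M3)
bar 2: v0=B2 v1=G3 (m6)
bar 3: v0=A2 v1=C3 (m3)
bar 4: v0=G2 v1=G3 (P8)
bar 5: v0=A2 v1=C3 (m3)
bar 6: v0=F2 v1=B3 (TT)
bar 7: v0=E2 v1=G2 (m3)
bar 8: v0=F2 v1=D3 (M6)
bar 9: v0=E2 v1=G2 (m3)
bar 10: v0=D3 v1=B3 (M6)
bar 11: v0=E3 v1=E4 (P8)
  R4 @ bar6.0: F2/B3 TT untreated
  R7 @ bar6.0: C3->B3 leap 11st
  R7 @ bar7.0: B3->G2 leap 16st
  R7 @ bar10.0: E2->D3 leap 10st
  R7 @ bar10.0: G2->B3 leap 16st
  R2 @ bar11.0: D3/B3 M6 -> E3/E4 P8 similar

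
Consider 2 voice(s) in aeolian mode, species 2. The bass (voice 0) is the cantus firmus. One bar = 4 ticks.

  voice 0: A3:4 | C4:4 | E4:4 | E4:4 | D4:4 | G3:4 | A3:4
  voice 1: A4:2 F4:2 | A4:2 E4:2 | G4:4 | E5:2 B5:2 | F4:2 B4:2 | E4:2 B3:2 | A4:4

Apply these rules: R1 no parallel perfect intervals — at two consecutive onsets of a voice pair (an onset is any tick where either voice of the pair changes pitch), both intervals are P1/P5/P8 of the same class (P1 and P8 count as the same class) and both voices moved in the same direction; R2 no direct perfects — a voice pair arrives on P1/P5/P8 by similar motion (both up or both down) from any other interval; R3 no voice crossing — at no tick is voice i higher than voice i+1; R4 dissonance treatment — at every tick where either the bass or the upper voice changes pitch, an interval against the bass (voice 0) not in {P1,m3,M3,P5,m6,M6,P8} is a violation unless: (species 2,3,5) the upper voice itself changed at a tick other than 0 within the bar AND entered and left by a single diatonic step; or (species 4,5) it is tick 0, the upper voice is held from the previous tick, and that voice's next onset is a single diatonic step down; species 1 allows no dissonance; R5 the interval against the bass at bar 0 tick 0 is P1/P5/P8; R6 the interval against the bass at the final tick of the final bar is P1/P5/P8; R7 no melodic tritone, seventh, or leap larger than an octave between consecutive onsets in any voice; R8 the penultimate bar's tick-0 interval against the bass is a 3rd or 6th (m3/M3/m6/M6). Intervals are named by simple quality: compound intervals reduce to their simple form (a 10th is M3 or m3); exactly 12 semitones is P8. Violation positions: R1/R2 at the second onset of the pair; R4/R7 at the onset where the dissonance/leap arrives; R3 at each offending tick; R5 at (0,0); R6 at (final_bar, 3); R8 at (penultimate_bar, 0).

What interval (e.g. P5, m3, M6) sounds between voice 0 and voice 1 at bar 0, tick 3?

voice 0=A3 voice 1=F4 -> m6

m6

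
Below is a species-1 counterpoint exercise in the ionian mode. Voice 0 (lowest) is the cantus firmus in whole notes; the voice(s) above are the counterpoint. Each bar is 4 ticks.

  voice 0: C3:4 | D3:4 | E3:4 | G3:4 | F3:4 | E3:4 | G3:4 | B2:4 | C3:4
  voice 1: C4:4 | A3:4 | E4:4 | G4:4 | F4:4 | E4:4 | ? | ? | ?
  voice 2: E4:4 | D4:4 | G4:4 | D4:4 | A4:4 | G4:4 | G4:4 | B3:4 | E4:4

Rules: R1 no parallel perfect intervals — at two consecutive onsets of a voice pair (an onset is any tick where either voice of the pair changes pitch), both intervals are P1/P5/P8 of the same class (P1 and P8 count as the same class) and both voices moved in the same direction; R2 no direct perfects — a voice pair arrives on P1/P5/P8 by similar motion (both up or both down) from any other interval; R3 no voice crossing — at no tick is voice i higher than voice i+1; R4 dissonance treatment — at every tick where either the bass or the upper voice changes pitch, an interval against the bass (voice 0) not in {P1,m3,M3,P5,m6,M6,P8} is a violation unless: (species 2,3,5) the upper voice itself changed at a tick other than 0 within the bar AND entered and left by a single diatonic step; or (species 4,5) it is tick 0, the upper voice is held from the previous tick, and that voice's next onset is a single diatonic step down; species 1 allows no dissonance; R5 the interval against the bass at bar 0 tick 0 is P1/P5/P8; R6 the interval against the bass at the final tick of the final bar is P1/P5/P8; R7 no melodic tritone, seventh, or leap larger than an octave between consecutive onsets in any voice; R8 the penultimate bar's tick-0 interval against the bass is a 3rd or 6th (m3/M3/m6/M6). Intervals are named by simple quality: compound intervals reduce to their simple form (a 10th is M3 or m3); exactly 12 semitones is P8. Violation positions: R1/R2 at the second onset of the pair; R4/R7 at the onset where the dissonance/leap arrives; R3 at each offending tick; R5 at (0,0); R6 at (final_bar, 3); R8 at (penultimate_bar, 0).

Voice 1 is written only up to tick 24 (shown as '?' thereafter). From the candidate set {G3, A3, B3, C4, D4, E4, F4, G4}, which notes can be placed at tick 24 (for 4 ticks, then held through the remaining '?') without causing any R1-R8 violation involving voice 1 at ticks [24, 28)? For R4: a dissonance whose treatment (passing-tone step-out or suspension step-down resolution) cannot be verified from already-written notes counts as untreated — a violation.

{B3, D4, E4, G3}

G3: legal
A3: violates R4
B3: legal
C4: violates R4
D4: legal
E4: legal
F4: violates R4
G4: violates R1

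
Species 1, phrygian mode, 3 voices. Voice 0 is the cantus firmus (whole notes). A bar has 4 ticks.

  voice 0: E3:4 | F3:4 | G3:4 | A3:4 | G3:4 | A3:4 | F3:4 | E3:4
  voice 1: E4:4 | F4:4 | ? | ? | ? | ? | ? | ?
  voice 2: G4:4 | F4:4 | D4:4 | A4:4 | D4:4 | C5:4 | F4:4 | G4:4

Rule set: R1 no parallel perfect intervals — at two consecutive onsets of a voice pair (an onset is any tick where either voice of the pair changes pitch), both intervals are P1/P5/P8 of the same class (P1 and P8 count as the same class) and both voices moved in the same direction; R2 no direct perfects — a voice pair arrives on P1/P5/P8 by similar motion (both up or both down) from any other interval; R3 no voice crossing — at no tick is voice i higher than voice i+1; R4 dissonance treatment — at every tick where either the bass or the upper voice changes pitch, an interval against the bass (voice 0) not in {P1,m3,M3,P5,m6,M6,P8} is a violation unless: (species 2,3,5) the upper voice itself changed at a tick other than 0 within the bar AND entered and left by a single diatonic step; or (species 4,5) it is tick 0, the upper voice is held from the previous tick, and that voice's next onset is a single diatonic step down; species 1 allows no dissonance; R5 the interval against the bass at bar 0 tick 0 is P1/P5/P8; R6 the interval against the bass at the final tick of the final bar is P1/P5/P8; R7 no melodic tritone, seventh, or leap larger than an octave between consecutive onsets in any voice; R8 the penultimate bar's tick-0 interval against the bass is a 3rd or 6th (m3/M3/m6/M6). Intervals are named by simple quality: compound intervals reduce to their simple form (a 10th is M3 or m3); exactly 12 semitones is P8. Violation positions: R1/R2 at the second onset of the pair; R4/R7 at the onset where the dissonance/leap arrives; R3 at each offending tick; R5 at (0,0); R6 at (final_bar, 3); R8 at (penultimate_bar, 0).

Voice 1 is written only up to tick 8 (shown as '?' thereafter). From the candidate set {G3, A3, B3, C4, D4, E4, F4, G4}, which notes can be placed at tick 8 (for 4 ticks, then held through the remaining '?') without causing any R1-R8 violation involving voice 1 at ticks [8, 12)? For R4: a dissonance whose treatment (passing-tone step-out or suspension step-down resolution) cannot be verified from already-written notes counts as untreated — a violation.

{}

G3: violates R2,R7
A3: violates R4
B3: violates R7
C4: violates R4
D4: violates R1
E4: violates R3
F4: violates R3,R4
G4: violates R1,R3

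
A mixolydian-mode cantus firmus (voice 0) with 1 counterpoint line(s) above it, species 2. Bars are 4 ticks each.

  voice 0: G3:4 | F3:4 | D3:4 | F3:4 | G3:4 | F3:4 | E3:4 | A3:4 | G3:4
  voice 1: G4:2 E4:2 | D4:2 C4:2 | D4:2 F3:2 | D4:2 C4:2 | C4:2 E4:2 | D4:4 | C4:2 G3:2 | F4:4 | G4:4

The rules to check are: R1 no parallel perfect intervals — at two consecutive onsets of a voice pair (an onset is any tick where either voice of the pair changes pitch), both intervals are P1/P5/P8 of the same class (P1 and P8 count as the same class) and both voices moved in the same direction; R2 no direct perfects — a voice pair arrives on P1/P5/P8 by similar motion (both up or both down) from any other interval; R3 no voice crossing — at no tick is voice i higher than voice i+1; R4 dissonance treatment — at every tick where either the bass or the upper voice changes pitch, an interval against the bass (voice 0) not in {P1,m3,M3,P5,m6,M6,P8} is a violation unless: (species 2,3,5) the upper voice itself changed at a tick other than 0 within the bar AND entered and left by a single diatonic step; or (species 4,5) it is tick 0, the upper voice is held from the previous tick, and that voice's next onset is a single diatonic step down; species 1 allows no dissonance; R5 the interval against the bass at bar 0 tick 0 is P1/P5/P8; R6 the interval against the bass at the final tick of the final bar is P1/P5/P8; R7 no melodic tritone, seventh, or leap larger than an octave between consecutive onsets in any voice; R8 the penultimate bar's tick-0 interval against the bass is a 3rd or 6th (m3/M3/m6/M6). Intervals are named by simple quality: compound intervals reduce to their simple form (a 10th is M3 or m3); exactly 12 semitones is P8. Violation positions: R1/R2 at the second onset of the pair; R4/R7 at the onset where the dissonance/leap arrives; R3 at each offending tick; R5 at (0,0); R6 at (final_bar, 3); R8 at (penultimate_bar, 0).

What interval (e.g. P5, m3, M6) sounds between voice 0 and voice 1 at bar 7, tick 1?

voice 0=A3 voice 1=F4 -> m6

m6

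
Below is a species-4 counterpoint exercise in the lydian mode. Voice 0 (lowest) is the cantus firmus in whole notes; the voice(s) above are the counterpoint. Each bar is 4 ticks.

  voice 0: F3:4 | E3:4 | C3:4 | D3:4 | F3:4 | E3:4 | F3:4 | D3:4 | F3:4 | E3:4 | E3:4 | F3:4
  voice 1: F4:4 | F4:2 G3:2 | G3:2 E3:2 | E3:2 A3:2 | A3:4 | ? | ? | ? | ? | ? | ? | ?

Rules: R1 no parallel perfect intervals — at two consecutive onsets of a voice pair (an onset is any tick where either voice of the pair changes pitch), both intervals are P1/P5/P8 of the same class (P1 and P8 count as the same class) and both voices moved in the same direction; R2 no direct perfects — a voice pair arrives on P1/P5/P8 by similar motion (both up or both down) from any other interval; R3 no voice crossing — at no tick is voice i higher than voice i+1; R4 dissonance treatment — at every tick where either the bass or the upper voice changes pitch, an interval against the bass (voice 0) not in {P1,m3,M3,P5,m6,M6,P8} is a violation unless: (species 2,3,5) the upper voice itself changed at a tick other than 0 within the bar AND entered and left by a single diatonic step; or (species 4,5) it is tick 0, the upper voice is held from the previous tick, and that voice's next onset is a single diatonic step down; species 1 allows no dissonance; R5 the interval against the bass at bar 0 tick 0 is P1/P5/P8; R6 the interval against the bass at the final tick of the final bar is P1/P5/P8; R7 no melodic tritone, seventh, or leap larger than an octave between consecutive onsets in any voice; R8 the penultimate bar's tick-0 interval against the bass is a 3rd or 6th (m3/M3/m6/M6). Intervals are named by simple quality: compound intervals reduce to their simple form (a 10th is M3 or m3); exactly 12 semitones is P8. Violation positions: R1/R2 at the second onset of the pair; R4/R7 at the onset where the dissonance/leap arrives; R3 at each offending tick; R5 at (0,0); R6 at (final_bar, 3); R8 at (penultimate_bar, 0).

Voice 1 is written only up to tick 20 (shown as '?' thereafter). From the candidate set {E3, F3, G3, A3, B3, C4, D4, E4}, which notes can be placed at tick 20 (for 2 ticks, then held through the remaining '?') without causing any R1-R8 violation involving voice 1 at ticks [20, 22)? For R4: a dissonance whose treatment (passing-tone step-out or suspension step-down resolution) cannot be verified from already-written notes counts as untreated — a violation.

{B3, C4, E4, G3}

E3: violates R2
F3: violates R4
G3: legal
A3: violates R4
B3: legal
C4: legal
D4: violates R4
E4: legal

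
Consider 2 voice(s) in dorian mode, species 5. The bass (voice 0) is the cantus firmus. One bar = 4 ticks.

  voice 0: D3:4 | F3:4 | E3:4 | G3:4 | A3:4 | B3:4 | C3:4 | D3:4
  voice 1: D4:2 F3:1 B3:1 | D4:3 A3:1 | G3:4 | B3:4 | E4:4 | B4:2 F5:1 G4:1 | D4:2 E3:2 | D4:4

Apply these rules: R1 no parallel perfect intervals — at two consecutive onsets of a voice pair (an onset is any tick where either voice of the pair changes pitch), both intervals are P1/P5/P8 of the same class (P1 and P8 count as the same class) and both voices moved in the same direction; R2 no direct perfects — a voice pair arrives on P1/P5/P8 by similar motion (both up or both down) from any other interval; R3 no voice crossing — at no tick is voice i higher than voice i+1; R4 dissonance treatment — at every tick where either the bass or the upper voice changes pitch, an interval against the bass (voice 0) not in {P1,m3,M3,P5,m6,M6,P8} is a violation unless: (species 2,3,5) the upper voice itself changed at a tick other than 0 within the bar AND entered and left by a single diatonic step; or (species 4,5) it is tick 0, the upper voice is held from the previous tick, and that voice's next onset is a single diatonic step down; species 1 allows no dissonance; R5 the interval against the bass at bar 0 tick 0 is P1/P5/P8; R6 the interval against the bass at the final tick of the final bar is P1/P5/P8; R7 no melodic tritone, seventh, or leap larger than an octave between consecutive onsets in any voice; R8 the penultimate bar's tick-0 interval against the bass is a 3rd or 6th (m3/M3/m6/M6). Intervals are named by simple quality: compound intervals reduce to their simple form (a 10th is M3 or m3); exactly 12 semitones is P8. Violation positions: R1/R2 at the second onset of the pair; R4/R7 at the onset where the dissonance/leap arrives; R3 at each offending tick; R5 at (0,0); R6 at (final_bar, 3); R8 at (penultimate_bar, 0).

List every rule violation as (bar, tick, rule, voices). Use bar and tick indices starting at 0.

(0, 3, R7, (1,))
(4, 0, R2, (0, 1))
(5, 0, R2, (0, 1))
(5, 2, R4, (0, 1))
(5, 2, R7, (1,))
(5, 3, R7, (1,))
(6, 0, R4, (0, 1))
(6, 0, R7, (0,))
(6, 0, R8, (0, 1))
(6, 2, R7, (1,))
(7, 0, R2, (0, 1))
(7, 0, R7, (1,))

bar 0: v0=D3 v1=D4 downbeat P8
bar 1: v0=F3 v1=D4 downbeat M6
bar 2: v0=E3 v1=G3 downbeat m3
bar 3: v0=G3 v1=B3 downbeat M3
bar 4: v0=A3 v1=E4 downbeat P5
bar 5: v0=B3 v1=B4 downbeat P8
bar 6: v0=C3 v1=D4 downbeat M2
bar 7: v0=D3 v1=D4 downbeat P8
  -> R7 @ bar 0 tick 3 v(1,): F3->B3 leap 6st
  -> R2 @ bar 4 tick 0 v(0, 1): G3/B3 M3 -> A3/E4 P5 similar
  -> R2 @ bar 5 tick 0 v(0, 1): A3/E4 P5 -> B3/B4 P8 similar
  -> R4 @ bar 5 tick 2 v(0, 1): B3/F5 TT untreated
  -> R7 @ bar 5 tick 2 v(1,): B4->F5 leap 6st
  -> R7 @ bar 5 tick 3 v(1,): F5->G4 leap 10st
  -> R4 @ bar 6 tick 0 v(0, 1): C3/D4 M2 untreated
  -> R7 @ bar 6 tick 0 v(0,): B3->C3 leap 11st
  -> R8 @ bar 6 tick 0 v(0, 1): penult M2 not 3rd/6th
  -> R7 @ bar 6 tick 2 v(1,): D4->E3 leap 10st
  -> R2 @ bar 7 tick 0 v(0, 1): C3/E3 M3 -> D3/D4 P8 similar
  -> R7 @ bar 7 tick 0 v(1,): E3->D4 leap 10st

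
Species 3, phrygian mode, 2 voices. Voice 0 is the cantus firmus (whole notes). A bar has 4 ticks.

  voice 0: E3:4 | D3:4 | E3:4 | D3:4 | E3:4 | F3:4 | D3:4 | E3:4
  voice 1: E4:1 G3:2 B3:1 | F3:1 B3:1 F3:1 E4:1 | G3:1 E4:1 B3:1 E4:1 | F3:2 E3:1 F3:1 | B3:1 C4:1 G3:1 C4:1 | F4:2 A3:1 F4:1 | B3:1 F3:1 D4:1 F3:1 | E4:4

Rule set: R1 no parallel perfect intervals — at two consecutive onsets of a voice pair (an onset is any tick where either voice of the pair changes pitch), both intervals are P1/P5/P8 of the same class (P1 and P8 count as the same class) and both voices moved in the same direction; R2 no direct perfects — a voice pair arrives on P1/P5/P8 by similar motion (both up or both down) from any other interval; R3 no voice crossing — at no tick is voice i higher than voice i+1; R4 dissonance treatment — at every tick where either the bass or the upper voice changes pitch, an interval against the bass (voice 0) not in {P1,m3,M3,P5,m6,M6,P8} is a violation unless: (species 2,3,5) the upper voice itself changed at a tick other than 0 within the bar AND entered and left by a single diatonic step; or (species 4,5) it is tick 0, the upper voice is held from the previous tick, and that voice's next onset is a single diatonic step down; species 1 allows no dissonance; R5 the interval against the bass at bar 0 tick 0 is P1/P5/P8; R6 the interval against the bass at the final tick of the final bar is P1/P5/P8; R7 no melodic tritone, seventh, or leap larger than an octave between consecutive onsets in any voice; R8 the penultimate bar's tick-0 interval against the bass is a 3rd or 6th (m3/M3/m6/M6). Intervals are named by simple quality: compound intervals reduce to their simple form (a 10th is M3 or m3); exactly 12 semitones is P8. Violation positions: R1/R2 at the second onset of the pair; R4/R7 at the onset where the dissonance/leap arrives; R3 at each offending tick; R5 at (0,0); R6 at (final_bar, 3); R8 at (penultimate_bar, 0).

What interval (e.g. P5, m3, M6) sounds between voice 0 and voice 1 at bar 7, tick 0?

voice 0=E3 voice 1=E4 -> P8

P8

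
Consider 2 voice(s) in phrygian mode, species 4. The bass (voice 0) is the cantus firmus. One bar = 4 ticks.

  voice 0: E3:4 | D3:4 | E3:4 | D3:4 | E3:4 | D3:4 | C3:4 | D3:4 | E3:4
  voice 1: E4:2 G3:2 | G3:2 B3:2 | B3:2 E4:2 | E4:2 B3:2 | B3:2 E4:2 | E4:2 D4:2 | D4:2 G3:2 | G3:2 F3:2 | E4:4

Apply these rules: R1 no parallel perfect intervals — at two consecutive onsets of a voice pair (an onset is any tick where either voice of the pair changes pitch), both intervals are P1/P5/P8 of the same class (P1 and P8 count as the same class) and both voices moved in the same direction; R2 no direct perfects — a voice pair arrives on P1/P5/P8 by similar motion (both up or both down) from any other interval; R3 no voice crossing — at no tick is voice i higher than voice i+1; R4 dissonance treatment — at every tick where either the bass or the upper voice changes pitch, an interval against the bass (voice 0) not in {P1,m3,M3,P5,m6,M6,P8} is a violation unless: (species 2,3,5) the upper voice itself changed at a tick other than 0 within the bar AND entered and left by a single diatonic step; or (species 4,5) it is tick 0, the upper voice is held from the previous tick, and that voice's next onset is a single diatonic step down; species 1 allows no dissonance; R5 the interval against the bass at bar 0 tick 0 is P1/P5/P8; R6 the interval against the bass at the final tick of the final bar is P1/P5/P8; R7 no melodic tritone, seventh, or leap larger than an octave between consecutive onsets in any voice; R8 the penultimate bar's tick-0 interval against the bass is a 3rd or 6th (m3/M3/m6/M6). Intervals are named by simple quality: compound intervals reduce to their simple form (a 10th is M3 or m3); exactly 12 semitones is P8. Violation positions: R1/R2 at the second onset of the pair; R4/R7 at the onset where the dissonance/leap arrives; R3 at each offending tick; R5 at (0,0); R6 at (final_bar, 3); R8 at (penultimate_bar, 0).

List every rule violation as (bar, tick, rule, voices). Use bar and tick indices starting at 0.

(1, 0, R4, (0, 1))
(3, 0, R4, (0, 1))
(6, 0, R4, (0, 1))
(7, 0, R8, (0, 1))
(8, 0, R2, (0, 1))
(8, 0, R7, (1,))

bar 0: v0=E3 v1=E4 downbeat P8
bar 1: v0=D3 v1=G3 downbeat P4
bar 2: v0=E3 v1=B3 downbeat P5
bar 3: v0=D3 v1=E4 downbeat M2
bar 4: v0=E3 v1=B3 downbeat P5
bar 5: v0=D3 v1=E4 downbeat M2
bar 6: v0=C3 v1=D4 downbeat M2
bar 7: v0=D3 v1=G3 downbeat P4
bar 8: v0=E3 v1=E4 downbeat P8
  -> R4 @ bar 1 tick 0 v(0, 1): D3/G3 P4 untreated
  -> R4 @ bar 3 tick 0 v(0, 1): D3/E4 M2 untreated
  -> R4 @ bar 6 tick 0 v(0, 1): C3/D4 M2 untreated
  -> R8 @ bar 7 tick 0 v(0, 1): penult P4 not 3rd/6th
  -> R2 @ bar 8 tick 0 v(0, 1): D3/F3 m3 -> E3/E4 P8 similar
  -> R7 @ bar 8 tick 0 v(1,): F3->E4 leap 11st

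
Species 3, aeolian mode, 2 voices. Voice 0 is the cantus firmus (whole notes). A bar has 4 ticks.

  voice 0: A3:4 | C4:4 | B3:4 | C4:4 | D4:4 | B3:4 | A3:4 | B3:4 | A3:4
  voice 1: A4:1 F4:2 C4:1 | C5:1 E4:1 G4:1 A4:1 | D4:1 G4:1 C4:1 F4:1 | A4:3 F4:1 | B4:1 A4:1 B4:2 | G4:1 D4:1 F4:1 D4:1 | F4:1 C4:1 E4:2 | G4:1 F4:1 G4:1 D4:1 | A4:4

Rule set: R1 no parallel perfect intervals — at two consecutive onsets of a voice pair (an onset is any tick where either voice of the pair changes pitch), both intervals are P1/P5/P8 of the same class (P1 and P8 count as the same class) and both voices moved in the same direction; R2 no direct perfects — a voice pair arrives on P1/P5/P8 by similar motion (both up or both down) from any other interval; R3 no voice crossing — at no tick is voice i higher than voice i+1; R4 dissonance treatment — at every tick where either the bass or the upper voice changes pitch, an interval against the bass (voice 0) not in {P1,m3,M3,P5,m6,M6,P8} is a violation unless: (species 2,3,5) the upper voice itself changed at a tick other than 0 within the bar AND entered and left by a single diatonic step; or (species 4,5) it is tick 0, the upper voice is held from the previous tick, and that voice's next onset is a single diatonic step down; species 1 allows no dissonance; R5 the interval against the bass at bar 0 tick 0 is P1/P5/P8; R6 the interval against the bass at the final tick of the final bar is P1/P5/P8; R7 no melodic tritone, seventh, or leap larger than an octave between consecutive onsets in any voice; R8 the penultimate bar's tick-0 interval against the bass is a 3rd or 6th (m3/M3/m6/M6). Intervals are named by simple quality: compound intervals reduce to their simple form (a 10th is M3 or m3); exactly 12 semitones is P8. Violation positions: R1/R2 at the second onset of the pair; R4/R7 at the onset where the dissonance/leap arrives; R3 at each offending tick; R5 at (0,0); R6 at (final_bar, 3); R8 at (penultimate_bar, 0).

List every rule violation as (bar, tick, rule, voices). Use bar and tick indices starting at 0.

bar 0: v0=A3 v1=A4 downbeat P8
bar 1: v0=C4 v1=C5 downbeat P8
bar 2: v0=B3 v1=D4 downbeat m3
bar 3: v0=C4 v1=A4 downbeat M6
bar 4: v0=D4 v1=B4 downbeat M6
bar 5: v0=B3 v1=G4 downbeat m6
bar 6: v0=A3 v1=F4 downbeat m6
bar 7: v0=B3 v1=G4 downbeat m6
bar 8: v0=A3 v1=A4 downbeat P8
  -> R2 @ bar 1 tick 0 v(0, 1): A3/C4 m3 -> C4/C5 P8 similar
  -> R4 @ bar 2 tick 2 v(0, 1): B3/C4 m2 untreated
  -> R4 @ bar 2 tick 3 v(0, 1): B3/F4 TT untreated
  -> R4 @ bar 3 tick 3 v(0, 1): C4/F4 P4 untreated
  -> R7 @ bar 4 tick 0 v(1,): F4->B4 leap 6st
  -> R4 @ bar 5 tick 2 v(0, 1): B3/F4 TT untreated

(1, 0, R2, (0, 1))
(2, 2, R4, (0, 1))
(2, 3, R4, (0, 1))
(3, 3, R4, (0, 1))
(4, 0, R7, (1,))
(5, 2, R4, (0, 1))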